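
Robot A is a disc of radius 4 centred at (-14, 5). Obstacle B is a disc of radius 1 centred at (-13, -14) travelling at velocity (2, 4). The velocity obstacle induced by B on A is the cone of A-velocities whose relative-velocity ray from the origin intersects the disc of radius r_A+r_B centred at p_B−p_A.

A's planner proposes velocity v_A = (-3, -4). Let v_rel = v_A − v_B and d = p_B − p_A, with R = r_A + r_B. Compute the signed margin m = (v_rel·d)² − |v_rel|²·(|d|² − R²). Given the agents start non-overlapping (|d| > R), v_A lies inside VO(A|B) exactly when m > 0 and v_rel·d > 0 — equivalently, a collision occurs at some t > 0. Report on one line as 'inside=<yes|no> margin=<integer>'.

d = (1, -19),  |d|² = 362;  R = 4+1 = 5,  c = 362−5² = 337
v_rel = (-5, -8),  |v_rel|² = 89;  v_rel·d = (-5)·(1) + (-8)·(-19) = 147
89·t² − 294·t + 337 = 0  ⇒  m = 147² − 89·337 = -8384
m = -8384 < 0,  v_rel·d = 147 > 0  ⇒  outside

inside=no margin=-8384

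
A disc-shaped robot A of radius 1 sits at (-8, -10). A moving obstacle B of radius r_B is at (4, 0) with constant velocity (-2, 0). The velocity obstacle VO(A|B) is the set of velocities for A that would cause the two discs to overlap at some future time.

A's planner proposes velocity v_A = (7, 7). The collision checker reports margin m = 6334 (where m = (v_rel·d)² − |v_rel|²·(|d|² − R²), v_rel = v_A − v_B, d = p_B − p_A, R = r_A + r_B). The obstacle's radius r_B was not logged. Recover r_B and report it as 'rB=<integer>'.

m = 6334
d = (12, 10);  v_rel = (9, 7),  |v_rel|² = 130
v_rel×d = (9)·(10) − (7)·(12) = 6
since m = R²·130 − 6²:  R² = (36 + 6334) / 130 = 49
R = √49 = 7  ⇒  r_B = 7 − 1 = 6

rB=6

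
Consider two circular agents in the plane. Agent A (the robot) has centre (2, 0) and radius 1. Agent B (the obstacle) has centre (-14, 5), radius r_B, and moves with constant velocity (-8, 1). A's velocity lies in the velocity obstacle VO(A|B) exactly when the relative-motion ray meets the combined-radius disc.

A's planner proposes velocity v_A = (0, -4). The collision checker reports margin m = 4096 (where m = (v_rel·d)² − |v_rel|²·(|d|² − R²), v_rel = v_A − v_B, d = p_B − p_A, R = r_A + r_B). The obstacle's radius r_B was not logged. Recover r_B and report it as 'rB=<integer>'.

m = 4096
d = (-16, 5);  v_rel = (8, -5),  |v_rel|² = 89
v_rel×d = (8)·(5) − (-5)·(-16) = -40
since m = R²·89 − (-40)²:  R² = (1600 + 4096) / 89 = 64
R = √64 = 8  ⇒  r_B = 8 − 1 = 7

rB=7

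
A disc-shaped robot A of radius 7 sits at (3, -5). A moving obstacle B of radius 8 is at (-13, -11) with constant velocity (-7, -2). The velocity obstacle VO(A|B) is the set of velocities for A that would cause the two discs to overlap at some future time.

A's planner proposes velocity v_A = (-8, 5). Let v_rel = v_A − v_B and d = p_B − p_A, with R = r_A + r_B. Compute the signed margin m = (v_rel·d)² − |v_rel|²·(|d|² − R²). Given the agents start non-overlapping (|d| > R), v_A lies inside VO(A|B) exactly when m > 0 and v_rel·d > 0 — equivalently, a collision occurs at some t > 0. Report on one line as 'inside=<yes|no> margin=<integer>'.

d = (-16, -6),  |d|² = 292;  R = 7+8 = 15,  c = 292−15² = 67
v_rel = (-1, 7),  |v_rel|² = 50;  v_rel·d = (-1)·(-16) + (7)·(-6) = -26
50·t² + 52·t + 67 = 0  ⇒  m = (-26)² − 50·67 = -2674
m = -2674 < 0,  v_rel·d = -26 < 0  ⇒  outside

inside=no margin=-2674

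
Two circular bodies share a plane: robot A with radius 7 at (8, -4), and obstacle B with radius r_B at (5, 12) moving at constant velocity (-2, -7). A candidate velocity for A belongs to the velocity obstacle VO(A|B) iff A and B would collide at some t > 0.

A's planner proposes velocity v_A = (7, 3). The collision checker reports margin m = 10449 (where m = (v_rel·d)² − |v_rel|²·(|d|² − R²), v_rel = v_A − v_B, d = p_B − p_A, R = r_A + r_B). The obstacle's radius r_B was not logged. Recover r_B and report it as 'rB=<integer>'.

m = 10449
d = (-3, 16);  v_rel = (9, 10),  |v_rel|² = 181
v_rel×d = (9)·(16) − (10)·(-3) = 174
since m = R²·181 − 174²:  R² = (30276 + 10449) / 181 = 225
R = √225 = 15  ⇒  r_B = 15 − 7 = 8

rB=8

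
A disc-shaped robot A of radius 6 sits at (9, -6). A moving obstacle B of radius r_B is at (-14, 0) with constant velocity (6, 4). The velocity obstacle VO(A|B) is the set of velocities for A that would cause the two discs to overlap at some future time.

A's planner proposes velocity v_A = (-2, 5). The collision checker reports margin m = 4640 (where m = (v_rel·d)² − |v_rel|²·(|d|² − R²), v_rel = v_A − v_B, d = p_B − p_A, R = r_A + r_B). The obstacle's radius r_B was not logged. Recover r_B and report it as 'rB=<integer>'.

m = 4640
d = (-23, 6);  v_rel = (-8, 1),  |v_rel|² = 65
v_rel×d = (-8)·(6) − (1)·(-23) = -25
since m = R²·65 − (-25)²:  R² = (625 + 4640) / 65 = 81
R = √81 = 9  ⇒  r_B = 9 − 6 = 3

rB=3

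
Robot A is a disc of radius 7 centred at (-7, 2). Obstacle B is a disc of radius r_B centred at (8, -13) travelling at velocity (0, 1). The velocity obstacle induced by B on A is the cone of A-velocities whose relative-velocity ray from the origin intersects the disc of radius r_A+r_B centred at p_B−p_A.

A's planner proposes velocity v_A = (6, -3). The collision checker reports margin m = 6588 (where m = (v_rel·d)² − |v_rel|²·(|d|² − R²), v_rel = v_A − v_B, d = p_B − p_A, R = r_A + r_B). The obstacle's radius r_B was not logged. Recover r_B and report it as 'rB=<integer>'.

m = 6588
d = (15, -15);  v_rel = (6, -4),  |v_rel|² = 52
v_rel×d = (6)·(-15) − (-4)·(15) = -30
since m = R²·52 − (-30)²:  R² = (900 + 6588) / 52 = 144
R = √144 = 12  ⇒  r_B = 12 − 7 = 5

rB=5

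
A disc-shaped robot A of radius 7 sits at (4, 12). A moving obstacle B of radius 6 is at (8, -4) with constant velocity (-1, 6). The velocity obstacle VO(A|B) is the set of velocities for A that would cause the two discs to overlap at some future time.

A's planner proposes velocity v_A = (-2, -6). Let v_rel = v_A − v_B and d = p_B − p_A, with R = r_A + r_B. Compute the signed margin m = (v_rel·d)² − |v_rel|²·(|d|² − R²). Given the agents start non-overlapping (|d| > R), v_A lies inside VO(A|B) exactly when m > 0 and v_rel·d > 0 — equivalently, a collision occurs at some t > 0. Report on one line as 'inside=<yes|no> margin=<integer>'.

d = (4, -16),  |d|² = 272;  R = 7+6 = 13,  c = 272−13² = 103
v_rel = (-1, -12),  |v_rel|² = 145;  v_rel·d = (-1)·(4) + (-12)·(-16) = 188
145·t² − 376·t + 103 = 0  ⇒  m = 188² − 145·103 = 20409
m = 20409 > 0,  v_rel·d = 188 > 0  ⇒  inside

inside=yes margin=20409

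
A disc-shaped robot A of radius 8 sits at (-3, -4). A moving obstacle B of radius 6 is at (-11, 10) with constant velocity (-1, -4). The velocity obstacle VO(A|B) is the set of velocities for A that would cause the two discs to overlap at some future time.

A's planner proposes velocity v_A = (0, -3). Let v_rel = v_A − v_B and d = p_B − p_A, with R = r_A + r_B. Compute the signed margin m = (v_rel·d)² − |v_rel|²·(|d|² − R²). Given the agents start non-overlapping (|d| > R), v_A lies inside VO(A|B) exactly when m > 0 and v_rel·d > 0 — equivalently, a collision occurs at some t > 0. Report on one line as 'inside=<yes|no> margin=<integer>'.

d = (-8, 14),  |d|² = 260;  R = 8+6 = 14,  c = 260−14² = 64
v_rel = (1, 1),  |v_rel|² = 2;  v_rel·d = (1)·(-8) + (1)·(14) = 6
2·t² − 12·t + 64 = 0  ⇒  m = 6² − 2·64 = -92
m = -92 < 0,  v_rel·d = 6 > 0  ⇒  outside

inside=no margin=-92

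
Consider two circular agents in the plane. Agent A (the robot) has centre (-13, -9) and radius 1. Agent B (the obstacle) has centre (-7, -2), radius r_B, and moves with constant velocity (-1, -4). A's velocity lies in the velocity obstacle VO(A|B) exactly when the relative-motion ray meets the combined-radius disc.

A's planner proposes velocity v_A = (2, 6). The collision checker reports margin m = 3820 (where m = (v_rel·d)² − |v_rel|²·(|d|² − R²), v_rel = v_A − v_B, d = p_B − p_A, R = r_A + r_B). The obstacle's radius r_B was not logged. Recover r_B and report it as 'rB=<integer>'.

m = 3820
d = (6, 7);  v_rel = (3, 10),  |v_rel|² = 109
v_rel×d = (3)·(7) − (10)·(6) = -39
since m = R²·109 − (-39)²:  R² = (1521 + 3820) / 109 = 49
R = √49 = 7  ⇒  r_B = 7 − 1 = 6

rB=6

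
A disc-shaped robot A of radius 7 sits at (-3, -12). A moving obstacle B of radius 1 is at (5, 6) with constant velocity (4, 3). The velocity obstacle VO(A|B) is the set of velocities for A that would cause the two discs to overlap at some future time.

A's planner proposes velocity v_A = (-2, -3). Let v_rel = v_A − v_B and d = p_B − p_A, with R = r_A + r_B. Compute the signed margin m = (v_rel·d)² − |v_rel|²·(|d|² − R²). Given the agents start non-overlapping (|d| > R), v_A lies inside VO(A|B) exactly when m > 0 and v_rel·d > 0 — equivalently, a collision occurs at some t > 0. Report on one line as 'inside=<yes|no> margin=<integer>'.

d = (8, 18),  |d|² = 388;  R = 7+1 = 8,  c = 388−8² = 324
v_rel = (-6, -6),  |v_rel|² = 72;  v_rel·d = (-6)·(8) + (-6)·(18) = -156
72·t² + 312·t + 324 = 0  ⇒  m = (-156)² − 72·324 = 1008
m = 1008 > 0,  v_rel·d = -156 < 0  ⇒  outside

inside=no margin=1008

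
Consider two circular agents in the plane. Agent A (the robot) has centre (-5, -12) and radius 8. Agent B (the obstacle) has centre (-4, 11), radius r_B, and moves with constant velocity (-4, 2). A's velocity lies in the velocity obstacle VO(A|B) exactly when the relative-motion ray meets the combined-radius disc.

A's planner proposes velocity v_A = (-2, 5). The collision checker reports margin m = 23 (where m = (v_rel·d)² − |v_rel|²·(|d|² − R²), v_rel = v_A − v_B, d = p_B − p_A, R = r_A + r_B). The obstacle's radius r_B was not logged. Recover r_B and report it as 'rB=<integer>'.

m = 23
d = (1, 23);  v_rel = (2, 3),  |v_rel|² = 13
v_rel×d = (2)·(23) − (3)·(1) = 43
since m = R²·13 − 43²:  R² = (1849 + 23) / 13 = 144
R = √144 = 12  ⇒  r_B = 12 − 8 = 4

rB=4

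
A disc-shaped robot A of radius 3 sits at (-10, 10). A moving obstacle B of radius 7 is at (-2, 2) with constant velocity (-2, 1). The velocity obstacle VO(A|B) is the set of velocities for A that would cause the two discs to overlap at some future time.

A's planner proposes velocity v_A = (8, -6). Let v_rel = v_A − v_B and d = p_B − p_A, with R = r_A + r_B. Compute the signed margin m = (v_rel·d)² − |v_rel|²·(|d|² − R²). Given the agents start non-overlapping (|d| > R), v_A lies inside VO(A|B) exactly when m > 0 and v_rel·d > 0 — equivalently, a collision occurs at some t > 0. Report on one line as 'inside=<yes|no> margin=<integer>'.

d = (8, -8),  |d|² = 128;  R = 3+7 = 10,  c = 128−10² = 28
v_rel = (10, -7),  |v_rel|² = 149;  v_rel·d = (10)·(8) + (-7)·(-8) = 136
149·t² − 272·t + 28 = 0  ⇒  m = 136² − 149·28 = 14324
m = 14324 > 0,  v_rel·d = 136 > 0  ⇒  inside

inside=yes margin=14324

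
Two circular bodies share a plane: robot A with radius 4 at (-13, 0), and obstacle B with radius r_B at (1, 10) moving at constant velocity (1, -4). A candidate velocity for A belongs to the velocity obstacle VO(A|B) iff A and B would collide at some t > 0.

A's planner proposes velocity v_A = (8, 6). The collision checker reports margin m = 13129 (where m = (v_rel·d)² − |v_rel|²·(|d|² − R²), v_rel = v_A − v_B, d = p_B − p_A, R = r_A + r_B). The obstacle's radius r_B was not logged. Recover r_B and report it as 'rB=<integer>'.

m = 13129
d = (14, 10);  v_rel = (7, 10),  |v_rel|² = 149
v_rel×d = (7)·(10) − (10)·(14) = -70
since m = R²·149 − (-70)²:  R² = (4900 + 13129) / 149 = 121
R = √121 = 11  ⇒  r_B = 11 − 4 = 7

rB=7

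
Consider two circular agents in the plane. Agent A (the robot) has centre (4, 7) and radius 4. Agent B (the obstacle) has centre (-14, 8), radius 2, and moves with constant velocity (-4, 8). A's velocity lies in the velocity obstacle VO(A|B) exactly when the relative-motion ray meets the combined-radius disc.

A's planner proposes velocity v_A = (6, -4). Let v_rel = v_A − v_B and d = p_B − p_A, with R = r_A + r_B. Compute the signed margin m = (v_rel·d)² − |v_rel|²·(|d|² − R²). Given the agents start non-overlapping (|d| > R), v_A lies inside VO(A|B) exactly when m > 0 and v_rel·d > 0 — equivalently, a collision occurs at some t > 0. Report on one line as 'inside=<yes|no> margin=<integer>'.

d = (-18, 1),  |d|² = 325;  R = 4+2 = 6,  c = 325−6² = 289
v_rel = (10, -12),  |v_rel|² = 244;  v_rel·d = (10)·(-18) + (-12)·(1) = -192
244·t² + 384·t + 289 = 0  ⇒  m = (-192)² − 244·289 = -33652
m = -33652 < 0,  v_rel·d = -192 < 0  ⇒  outside

inside=no margin=-33652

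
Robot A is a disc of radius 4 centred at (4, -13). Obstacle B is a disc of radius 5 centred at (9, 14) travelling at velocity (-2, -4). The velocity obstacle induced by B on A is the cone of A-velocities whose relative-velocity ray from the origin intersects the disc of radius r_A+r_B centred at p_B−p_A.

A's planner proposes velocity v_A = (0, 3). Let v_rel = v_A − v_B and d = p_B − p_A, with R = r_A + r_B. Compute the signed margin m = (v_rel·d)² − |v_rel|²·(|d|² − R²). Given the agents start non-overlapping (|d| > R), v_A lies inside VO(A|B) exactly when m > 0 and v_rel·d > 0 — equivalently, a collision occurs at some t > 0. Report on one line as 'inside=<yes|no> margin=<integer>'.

d = (5, 27),  |d|² = 754;  R = 4+5 = 9,  c = 754−9² = 673
v_rel = (2, 7),  |v_rel|² = 53;  v_rel·d = (2)·(5) + (7)·(27) = 199
53·t² − 398·t + 673 = 0  ⇒  m = 199² − 53·673 = 3932
m = 3932 > 0,  v_rel·d = 199 > 0  ⇒  inside

inside=yes margin=3932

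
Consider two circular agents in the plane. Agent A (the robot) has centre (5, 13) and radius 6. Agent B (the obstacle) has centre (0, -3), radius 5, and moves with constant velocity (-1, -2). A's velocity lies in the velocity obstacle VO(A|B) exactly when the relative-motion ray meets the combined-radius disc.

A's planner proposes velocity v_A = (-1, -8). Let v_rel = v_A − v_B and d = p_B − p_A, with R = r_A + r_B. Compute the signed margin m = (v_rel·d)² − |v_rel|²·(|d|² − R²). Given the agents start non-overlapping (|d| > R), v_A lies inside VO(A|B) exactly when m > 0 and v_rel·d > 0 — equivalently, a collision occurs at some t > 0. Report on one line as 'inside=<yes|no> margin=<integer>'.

d = (-5, -16),  |d|² = 281;  R = 6+5 = 11,  c = 281−11² = 160
v_rel = (0, -6),  |v_rel|² = 36;  v_rel·d = (0)·(-5) + (-6)·(-16) = 96
36·t² − 192·t + 160 = 0  ⇒  m = 96² − 36·160 = 3456
m = 3456 > 0,  v_rel·d = 96 > 0  ⇒  inside

inside=yes margin=3456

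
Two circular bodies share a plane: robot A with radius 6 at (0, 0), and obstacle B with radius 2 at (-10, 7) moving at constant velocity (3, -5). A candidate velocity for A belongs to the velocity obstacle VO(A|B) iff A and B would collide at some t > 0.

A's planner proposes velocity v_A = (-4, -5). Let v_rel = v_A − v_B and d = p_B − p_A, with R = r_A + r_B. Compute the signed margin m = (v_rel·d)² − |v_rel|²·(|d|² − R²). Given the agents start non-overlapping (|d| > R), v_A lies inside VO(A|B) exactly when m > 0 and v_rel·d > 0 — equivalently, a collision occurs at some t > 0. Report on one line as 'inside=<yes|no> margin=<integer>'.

d = (-10, 7),  |d|² = 149;  R = 6+2 = 8,  c = 149−8² = 85
v_rel = (-7, 0),  |v_rel|² = 49;  v_rel·d = (-7)·(-10) + (0)·(7) = 70
49·t² − 140·t + 85 = 0  ⇒  m = 70² − 49·85 = 735
m = 735 > 0,  v_rel·d = 70 > 0  ⇒  inside

inside=yes margin=735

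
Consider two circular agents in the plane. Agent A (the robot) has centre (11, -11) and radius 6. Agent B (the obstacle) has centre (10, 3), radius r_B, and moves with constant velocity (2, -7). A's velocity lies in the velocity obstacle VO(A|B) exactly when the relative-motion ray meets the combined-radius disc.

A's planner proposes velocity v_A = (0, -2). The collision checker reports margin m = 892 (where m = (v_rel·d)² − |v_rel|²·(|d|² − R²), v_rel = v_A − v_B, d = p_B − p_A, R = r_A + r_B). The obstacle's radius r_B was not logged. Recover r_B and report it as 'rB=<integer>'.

m = 892
d = (-1, 14);  v_rel = (-2, 5),  |v_rel|² = 29
v_rel×d = (-2)·(14) − (5)·(-1) = -23
since m = R²·29 − (-23)²:  R² = (529 + 892) / 29 = 49
R = √49 = 7  ⇒  r_B = 7 − 6 = 1

rB=1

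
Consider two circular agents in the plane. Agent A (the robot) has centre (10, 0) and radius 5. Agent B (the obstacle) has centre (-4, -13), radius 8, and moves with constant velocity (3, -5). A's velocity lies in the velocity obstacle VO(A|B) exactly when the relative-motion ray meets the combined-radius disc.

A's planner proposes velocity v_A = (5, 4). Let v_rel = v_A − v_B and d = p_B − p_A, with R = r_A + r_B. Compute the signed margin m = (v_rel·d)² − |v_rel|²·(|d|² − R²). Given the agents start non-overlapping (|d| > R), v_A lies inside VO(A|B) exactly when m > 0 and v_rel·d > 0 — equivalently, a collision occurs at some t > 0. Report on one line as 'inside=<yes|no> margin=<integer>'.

d = (-14, -13),  |d|² = 365;  R = 5+8 = 13,  c = 365−13² = 196
v_rel = (2, 9),  |v_rel|² = 85;  v_rel·d = (2)·(-14) + (9)·(-13) = -145
85·t² + 290·t + 196 = 0  ⇒  m = (-145)² − 85·196 = 4365
m = 4365 > 0,  v_rel·d = -145 < 0  ⇒  outside

inside=no margin=4365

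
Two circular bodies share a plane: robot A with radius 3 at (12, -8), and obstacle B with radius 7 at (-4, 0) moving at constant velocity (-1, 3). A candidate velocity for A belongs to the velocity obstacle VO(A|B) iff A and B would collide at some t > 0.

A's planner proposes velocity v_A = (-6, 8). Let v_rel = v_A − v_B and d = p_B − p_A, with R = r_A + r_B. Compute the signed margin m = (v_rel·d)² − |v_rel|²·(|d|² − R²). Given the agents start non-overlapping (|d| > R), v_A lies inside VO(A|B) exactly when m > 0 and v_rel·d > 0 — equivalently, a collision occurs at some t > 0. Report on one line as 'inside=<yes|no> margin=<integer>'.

d = (-16, 8),  |d|² = 320;  R = 3+7 = 10,  c = 320−10² = 220
v_rel = (-5, 5),  |v_rel|² = 50;  v_rel·d = (-5)·(-16) + (5)·(8) = 120
50·t² − 240·t + 220 = 0  ⇒  m = 120² − 50·220 = 3400
m = 3400 > 0,  v_rel·d = 120 > 0  ⇒  inside

inside=yes margin=3400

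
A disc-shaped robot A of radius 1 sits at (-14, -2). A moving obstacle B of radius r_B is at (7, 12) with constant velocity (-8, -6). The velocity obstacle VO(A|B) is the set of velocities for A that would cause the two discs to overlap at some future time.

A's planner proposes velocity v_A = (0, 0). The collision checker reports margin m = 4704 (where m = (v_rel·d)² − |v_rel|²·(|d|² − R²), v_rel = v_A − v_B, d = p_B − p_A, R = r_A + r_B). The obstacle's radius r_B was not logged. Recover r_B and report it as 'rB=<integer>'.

m = 4704
d = (21, 14);  v_rel = (8, 6),  |v_rel|² = 100
v_rel×d = (8)·(14) − (6)·(21) = -14
since m = R²·100 − (-14)²:  R² = (196 + 4704) / 100 = 49
R = √49 = 7  ⇒  r_B = 7 − 1 = 6

rB=6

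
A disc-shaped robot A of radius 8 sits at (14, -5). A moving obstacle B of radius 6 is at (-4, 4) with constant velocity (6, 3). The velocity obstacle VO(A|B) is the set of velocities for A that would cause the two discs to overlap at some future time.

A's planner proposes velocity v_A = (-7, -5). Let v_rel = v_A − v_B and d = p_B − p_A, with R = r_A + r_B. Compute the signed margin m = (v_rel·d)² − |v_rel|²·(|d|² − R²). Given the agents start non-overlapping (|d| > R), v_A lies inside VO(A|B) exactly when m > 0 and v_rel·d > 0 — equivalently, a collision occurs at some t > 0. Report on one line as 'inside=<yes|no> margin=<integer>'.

d = (-18, 9),  |d|² = 405;  R = 8+6 = 14,  c = 405−14² = 209
v_rel = (-13, -8),  |v_rel|² = 233;  v_rel·d = (-13)·(-18) + (-8)·(9) = 162
233·t² − 324·t + 209 = 0  ⇒  m = 162² − 233·209 = -22453
m = -22453 < 0,  v_rel·d = 162 > 0  ⇒  outside

inside=no margin=-22453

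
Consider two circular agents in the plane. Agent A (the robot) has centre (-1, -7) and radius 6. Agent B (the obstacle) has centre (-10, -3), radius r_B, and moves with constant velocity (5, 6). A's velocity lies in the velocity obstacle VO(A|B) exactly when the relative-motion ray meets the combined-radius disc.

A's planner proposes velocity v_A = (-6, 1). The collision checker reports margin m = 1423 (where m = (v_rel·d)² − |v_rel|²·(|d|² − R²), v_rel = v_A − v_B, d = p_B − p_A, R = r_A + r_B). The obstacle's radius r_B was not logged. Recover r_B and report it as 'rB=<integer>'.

m = 1423
d = (-9, 4);  v_rel = (-11, -5),  |v_rel|² = 146
v_rel×d = (-11)·(4) − (-5)·(-9) = -89
since m = R²·146 − (-89)²:  R² = (7921 + 1423) / 146 = 64
R = √64 = 8  ⇒  r_B = 8 − 6 = 2

rB=2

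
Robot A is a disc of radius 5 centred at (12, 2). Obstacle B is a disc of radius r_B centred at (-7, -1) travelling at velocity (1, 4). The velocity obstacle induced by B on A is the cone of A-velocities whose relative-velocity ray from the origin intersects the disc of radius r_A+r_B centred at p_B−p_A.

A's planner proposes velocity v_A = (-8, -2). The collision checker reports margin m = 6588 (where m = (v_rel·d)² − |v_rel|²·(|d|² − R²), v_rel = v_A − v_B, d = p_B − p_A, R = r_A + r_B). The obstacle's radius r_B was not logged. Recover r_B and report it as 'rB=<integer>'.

m = 6588
d = (-19, -3);  v_rel = (-9, -6),  |v_rel|² = 117
v_rel×d = (-9)·(-3) − (-6)·(-19) = -87
since m = R²·117 − (-87)²:  R² = (7569 + 6588) / 117 = 121
R = √121 = 11  ⇒  r_B = 11 − 5 = 6

rB=6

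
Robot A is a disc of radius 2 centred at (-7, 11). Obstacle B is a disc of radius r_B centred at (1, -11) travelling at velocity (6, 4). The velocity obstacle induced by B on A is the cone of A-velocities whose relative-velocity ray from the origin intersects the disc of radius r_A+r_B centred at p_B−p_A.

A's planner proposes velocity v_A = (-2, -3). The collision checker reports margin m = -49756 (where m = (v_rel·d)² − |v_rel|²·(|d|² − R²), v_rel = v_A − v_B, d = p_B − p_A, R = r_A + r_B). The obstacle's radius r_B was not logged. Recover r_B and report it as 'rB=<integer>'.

m = -49756
d = (8, -22);  v_rel = (-8, -7),  |v_rel|² = 113
v_rel×d = (-8)·(-22) − (-7)·(8) = 232
since m = R²·113 − 232²:  R² = (53824 + -49756) / 113 = 36
R = √36 = 6  ⇒  r_B = 6 − 2 = 4

rB=4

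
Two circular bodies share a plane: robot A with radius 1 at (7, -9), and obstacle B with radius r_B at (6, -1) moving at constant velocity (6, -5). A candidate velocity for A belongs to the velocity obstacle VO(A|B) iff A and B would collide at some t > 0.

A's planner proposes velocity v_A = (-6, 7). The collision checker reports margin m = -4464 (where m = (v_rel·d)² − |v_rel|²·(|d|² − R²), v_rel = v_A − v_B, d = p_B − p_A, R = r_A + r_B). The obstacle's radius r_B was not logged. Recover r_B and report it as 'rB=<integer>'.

m = -4464
d = (-1, 8);  v_rel = (-12, 12),  |v_rel|² = 288
v_rel×d = (-12)·(8) − (12)·(-1) = -84
since m = R²·288 − (-84)²:  R² = (7056 + -4464) / 288 = 9
R = √9 = 3  ⇒  r_B = 3 − 1 = 2

rB=2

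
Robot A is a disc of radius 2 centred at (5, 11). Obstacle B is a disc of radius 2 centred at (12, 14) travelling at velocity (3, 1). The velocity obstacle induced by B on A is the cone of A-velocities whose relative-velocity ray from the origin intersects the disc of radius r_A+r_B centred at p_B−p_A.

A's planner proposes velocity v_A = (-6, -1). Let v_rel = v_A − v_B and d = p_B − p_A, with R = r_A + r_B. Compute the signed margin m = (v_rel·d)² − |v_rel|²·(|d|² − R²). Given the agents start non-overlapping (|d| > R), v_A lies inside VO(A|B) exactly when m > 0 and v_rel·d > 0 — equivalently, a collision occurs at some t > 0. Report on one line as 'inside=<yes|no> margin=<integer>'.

d = (7, 3),  |d|² = 58;  R = 2+2 = 4,  c = 58−4² = 42
v_rel = (-9, -2),  |v_rel|² = 85;  v_rel·d = (-9)·(7) + (-2)·(3) = -69
85·t² + 138·t + 42 = 0  ⇒  m = (-69)² − 85·42 = 1191
m = 1191 > 0,  v_rel·d = -69 < 0  ⇒  outside

inside=no margin=1191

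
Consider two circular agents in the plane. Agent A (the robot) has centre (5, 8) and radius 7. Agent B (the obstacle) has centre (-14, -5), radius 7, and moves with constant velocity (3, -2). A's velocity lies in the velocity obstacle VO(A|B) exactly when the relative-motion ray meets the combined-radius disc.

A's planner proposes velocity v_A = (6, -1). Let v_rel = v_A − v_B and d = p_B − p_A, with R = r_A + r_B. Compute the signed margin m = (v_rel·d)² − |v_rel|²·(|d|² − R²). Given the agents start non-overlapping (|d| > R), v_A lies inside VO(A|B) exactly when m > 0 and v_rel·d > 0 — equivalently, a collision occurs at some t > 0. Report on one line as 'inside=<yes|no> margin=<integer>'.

d = (-19, -13),  |d|² = 530;  R = 7+7 = 14,  c = 530−14² = 334
v_rel = (3, 1),  |v_rel|² = 10;  v_rel·d = (3)·(-19) + (1)·(-13) = -70
10·t² + 140·t + 334 = 0  ⇒  m = (-70)² − 10·334 = 1560
m = 1560 > 0,  v_rel·d = -70 < 0  ⇒  outside

inside=no margin=1560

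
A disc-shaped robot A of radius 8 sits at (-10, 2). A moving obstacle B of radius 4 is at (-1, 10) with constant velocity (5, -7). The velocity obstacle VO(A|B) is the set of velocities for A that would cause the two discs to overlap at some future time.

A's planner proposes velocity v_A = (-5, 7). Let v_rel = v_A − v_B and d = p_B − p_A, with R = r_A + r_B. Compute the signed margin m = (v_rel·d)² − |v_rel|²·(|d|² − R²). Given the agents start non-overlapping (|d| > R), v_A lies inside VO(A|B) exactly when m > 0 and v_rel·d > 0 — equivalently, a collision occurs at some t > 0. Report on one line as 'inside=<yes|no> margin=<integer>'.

d = (9, 8),  |d|² = 145;  R = 8+4 = 12,  c = 145−12² = 1
v_rel = (-10, 14),  |v_rel|² = 296;  v_rel·d = (-10)·(9) + (14)·(8) = 22
296·t² − 44·t + 1 = 0  ⇒  m = 22² − 296·1 = 188
m = 188 > 0,  v_rel·d = 22 > 0  ⇒  inside

inside=yes margin=188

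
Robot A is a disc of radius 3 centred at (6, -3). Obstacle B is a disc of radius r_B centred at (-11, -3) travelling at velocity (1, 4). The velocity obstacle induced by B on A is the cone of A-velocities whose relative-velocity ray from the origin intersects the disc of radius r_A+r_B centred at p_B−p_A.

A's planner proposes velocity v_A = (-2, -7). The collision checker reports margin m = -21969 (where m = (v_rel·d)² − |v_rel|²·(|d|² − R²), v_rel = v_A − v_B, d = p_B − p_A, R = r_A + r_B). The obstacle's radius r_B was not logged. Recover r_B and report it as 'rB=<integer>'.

m = -21969
d = (-17, 0);  v_rel = (-3, -11),  |v_rel|² = 130
v_rel×d = (-3)·(0) − (-11)·(-17) = -187
since m = R²·130 − (-187)²:  R² = (34969 + -21969) / 130 = 100
R = √100 = 10  ⇒  r_B = 10 − 3 = 7

rB=7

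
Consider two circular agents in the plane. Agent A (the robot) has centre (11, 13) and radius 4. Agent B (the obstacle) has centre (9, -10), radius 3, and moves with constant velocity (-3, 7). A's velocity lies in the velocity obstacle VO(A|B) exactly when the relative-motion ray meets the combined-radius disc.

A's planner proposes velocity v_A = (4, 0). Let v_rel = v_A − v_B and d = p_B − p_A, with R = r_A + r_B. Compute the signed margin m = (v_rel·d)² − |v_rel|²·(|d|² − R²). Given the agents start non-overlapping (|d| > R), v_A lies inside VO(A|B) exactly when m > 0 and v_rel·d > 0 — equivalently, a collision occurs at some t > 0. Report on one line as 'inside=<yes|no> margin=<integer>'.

d = (-2, -23),  |d|² = 533;  R = 4+3 = 7,  c = 533−7² = 484
v_rel = (7, -7),  |v_rel|² = 98;  v_rel·d = (7)·(-2) + (-7)·(-23) = 147
98·t² − 294·t + 484 = 0  ⇒  m = 147² − 98·484 = -25823
m = -25823 < 0,  v_rel·d = 147 > 0  ⇒  outside

inside=no margin=-25823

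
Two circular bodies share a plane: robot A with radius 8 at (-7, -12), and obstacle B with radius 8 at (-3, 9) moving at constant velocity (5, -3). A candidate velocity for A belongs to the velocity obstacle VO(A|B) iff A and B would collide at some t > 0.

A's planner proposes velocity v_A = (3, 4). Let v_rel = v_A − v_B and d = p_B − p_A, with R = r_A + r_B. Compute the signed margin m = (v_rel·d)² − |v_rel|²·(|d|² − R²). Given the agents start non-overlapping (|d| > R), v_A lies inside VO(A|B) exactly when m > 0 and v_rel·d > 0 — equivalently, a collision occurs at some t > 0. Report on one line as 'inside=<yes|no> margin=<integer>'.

d = (4, 21),  |d|² = 457;  R = 8+8 = 16,  c = 457−16² = 201
v_rel = (-2, 7),  |v_rel|² = 53;  v_rel·d = (-2)·(4) + (7)·(21) = 139
53·t² − 278·t + 201 = 0  ⇒  m = 139² − 53·201 = 8668
m = 8668 > 0,  v_rel·d = 139 > 0  ⇒  inside

inside=yes margin=8668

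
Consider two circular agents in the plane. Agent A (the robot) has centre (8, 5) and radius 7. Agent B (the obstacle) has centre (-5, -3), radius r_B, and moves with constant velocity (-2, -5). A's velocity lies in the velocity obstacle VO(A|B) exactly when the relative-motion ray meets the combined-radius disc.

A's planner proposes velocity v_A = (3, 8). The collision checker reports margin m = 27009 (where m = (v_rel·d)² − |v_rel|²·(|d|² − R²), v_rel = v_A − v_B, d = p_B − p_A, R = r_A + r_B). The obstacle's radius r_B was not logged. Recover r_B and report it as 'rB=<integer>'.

m = 27009
d = (-13, -8);  v_rel = (5, 13),  |v_rel|² = 194
v_rel×d = (5)·(-8) − (13)·(-13) = 129
since m = R²·194 − 129²:  R² = (16641 + 27009) / 194 = 225
R = √225 = 15  ⇒  r_B = 15 − 7 = 8

rB=8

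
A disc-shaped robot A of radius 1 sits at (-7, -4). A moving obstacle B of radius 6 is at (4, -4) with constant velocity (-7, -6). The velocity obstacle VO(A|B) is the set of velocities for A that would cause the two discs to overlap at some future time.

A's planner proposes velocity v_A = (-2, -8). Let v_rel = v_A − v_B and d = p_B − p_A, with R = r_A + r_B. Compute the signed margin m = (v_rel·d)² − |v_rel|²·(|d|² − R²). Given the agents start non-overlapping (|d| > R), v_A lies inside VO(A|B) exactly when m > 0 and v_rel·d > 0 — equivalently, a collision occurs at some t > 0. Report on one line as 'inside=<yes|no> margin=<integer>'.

d = (11, 0),  |d|² = 121;  R = 1+6 = 7,  c = 121−7² = 72
v_rel = (5, -2),  |v_rel|² = 29;  v_rel·d = (5)·(11) + (-2)·(0) = 55
29·t² − 110·t + 72 = 0  ⇒  m = 55² − 29·72 = 937
m = 937 > 0,  v_rel·d = 55 > 0  ⇒  inside

inside=yes margin=937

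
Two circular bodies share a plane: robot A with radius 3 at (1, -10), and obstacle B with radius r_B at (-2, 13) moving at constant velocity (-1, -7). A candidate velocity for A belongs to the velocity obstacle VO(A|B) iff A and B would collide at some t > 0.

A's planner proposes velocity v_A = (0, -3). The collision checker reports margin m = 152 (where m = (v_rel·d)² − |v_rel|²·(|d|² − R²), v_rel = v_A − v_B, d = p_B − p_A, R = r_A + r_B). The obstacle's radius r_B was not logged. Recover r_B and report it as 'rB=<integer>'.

m = 152
d = (-3, 23);  v_rel = (1, 4),  |v_rel|² = 17
v_rel×d = (1)·(23) − (4)·(-3) = 35
since m = R²·17 − 35²:  R² = (1225 + 152) / 17 = 81
R = √81 = 9  ⇒  r_B = 9 − 3 = 6

rB=6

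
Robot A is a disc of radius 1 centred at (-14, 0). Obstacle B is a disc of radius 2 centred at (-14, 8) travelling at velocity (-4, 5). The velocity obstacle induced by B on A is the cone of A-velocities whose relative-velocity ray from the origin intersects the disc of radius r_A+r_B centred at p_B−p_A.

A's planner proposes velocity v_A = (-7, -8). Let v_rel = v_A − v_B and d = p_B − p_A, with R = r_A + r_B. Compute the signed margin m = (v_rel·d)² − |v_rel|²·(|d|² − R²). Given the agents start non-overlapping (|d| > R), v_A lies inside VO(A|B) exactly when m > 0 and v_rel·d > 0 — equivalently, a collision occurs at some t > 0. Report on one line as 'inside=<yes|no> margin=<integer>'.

d = (0, 8),  |d|² = 64;  R = 1+2 = 3,  c = 64−3² = 55
v_rel = (-3, -13),  |v_rel|² = 178;  v_rel·d = (-3)·(0) + (-13)·(8) = -104
178·t² + 208·t + 55 = 0  ⇒  m = (-104)² − 178·55 = 1026
m = 1026 > 0,  v_rel·d = -104 < 0  ⇒  outside

inside=no margin=1026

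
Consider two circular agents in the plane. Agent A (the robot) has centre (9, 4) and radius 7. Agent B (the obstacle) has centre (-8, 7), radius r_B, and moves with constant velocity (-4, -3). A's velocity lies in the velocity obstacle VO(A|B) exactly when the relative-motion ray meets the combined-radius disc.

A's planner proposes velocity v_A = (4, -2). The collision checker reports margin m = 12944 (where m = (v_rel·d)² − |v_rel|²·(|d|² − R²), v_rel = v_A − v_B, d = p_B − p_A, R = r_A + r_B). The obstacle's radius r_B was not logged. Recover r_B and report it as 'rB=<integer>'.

m = 12944
d = (-17, 3);  v_rel = (8, 1),  |v_rel|² = 65
v_rel×d = (8)·(3) − (1)·(-17) = 41
since m = R²·65 − 41²:  R² = (1681 + 12944) / 65 = 225
R = √225 = 15  ⇒  r_B = 15 − 7 = 8

rB=8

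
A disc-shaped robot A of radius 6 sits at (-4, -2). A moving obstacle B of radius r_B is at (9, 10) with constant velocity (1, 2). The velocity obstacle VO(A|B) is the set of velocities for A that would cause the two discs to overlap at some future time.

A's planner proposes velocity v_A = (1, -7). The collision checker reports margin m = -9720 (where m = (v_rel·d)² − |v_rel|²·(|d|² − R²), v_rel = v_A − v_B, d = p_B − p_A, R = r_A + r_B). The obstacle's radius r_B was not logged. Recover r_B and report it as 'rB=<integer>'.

m = -9720
d = (13, 12);  v_rel = (0, -9),  |v_rel|² = 81
v_rel×d = (0)·(12) − (-9)·(13) = 117
since m = R²·81 − 117²:  R² = (13689 + -9720) / 81 = 49
R = √49 = 7  ⇒  r_B = 7 − 6 = 1

rB=1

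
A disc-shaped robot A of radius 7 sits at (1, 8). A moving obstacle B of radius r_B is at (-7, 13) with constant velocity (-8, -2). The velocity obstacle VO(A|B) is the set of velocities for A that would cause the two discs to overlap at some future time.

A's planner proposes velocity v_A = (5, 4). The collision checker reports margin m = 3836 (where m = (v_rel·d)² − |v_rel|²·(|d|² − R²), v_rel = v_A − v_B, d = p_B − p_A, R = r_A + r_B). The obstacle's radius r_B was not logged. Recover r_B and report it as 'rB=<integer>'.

m = 3836
d = (-8, 5);  v_rel = (13, 6),  |v_rel|² = 205
v_rel×d = (13)·(5) − (6)·(-8) = 113
since m = R²·205 − 113²:  R² = (12769 + 3836) / 205 = 81
R = √81 = 9  ⇒  r_B = 9 − 7 = 2

rB=2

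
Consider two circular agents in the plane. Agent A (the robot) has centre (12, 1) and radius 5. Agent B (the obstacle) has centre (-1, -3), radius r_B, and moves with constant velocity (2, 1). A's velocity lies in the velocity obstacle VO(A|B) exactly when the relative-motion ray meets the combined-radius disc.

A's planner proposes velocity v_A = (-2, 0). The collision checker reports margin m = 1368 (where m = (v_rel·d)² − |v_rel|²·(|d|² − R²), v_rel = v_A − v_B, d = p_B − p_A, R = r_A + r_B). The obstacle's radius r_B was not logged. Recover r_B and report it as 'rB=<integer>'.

m = 1368
d = (-13, -4);  v_rel = (-4, -1),  |v_rel|² = 17
v_rel×d = (-4)·(-4) − (-1)·(-13) = 3
since m = R²·17 − 3²:  R² = (9 + 1368) / 17 = 81
R = √81 = 9  ⇒  r_B = 9 − 5 = 4

rB=4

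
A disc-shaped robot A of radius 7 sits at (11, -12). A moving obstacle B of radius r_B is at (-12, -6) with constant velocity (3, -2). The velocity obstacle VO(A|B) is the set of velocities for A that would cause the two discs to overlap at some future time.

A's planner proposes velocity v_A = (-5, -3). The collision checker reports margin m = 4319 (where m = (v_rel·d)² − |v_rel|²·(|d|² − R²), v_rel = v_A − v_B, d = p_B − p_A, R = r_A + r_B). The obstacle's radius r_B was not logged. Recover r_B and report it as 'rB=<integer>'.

m = 4319
d = (-23, 6);  v_rel = (-8, -1),  |v_rel|² = 65
v_rel×d = (-8)·(6) − (-1)·(-23) = -71
since m = R²·65 − (-71)²:  R² = (5041 + 4319) / 65 = 144
R = √144 = 12  ⇒  r_B = 12 − 7 = 5

rB=5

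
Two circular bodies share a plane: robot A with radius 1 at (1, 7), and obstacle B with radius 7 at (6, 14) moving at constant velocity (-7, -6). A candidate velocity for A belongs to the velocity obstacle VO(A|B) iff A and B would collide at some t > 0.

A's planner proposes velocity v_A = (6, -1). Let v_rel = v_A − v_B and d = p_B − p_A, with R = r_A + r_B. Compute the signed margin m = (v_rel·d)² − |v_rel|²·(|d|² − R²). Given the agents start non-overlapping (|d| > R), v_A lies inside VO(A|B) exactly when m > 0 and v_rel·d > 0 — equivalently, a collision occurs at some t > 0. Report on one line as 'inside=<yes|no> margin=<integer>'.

d = (5, 7),  |d|² = 74;  R = 1+7 = 8,  c = 74−8² = 10
v_rel = (13, 5),  |v_rel|² = 194;  v_rel·d = (13)·(5) + (5)·(7) = 100
194·t² − 200·t + 10 = 0  ⇒  m = 100² − 194·10 = 8060
m = 8060 > 0,  v_rel·d = 100 > 0  ⇒  inside

inside=yes margin=8060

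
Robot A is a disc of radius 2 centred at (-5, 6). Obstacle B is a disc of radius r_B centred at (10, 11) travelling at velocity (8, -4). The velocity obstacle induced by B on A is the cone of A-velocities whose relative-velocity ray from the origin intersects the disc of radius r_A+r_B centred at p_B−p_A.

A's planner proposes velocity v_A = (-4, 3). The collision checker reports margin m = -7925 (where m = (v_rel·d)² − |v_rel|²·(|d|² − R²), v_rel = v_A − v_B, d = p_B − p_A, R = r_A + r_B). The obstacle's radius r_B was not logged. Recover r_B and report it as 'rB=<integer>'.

m = -7925
d = (15, 5);  v_rel = (-12, 7),  |v_rel|² = 193
v_rel×d = (-12)·(5) − (7)·(15) = -165
since m = R²·193 − (-165)²:  R² = (27225 + -7925) / 193 = 100
R = √100 = 10  ⇒  r_B = 10 − 2 = 8

rB=8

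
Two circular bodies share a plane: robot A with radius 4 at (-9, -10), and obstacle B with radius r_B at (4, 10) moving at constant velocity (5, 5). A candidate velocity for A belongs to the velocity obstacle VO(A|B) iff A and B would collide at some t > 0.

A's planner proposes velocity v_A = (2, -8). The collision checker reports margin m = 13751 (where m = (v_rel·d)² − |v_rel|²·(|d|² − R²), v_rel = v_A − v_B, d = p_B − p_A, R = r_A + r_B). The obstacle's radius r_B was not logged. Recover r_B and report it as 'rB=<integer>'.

m = 13751
d = (13, 20);  v_rel = (-3, -13),  |v_rel|² = 178
v_rel×d = (-3)·(20) − (-13)·(13) = 109
since m = R²·178 − 109²:  R² = (11881 + 13751) / 178 = 144
R = √144 = 12  ⇒  r_B = 12 − 4 = 8

rB=8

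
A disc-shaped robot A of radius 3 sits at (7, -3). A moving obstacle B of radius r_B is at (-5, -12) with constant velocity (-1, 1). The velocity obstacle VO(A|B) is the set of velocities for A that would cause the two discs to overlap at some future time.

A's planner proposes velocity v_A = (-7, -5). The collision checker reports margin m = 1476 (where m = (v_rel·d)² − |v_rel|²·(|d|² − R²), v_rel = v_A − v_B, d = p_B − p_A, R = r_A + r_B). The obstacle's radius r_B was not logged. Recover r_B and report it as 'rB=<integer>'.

m = 1476
d = (-12, -9);  v_rel = (-6, -6),  |v_rel|² = 72
v_rel×d = (-6)·(-9) − (-6)·(-12) = -18
since m = R²·72 − (-18)²:  R² = (324 + 1476) / 72 = 25
R = √25 = 5  ⇒  r_B = 5 − 3 = 2

rB=2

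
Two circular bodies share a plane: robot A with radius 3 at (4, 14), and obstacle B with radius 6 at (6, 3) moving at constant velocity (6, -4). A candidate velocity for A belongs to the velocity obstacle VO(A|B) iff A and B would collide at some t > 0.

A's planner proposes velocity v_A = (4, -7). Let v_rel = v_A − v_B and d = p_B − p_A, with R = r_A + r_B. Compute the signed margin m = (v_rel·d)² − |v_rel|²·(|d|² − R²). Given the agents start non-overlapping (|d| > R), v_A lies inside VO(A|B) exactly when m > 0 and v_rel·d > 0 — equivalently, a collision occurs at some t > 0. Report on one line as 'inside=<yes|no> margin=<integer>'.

d = (2, -11),  |d|² = 125;  R = 3+6 = 9,  c = 125−9² = 44
v_rel = (-2, -3),  |v_rel|² = 13;  v_rel·d = (-2)·(2) + (-3)·(-11) = 29
13·t² − 58·t + 44 = 0  ⇒  m = 29² − 13·44 = 269
m = 269 > 0,  v_rel·d = 29 > 0  ⇒  inside

inside=yes margin=269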